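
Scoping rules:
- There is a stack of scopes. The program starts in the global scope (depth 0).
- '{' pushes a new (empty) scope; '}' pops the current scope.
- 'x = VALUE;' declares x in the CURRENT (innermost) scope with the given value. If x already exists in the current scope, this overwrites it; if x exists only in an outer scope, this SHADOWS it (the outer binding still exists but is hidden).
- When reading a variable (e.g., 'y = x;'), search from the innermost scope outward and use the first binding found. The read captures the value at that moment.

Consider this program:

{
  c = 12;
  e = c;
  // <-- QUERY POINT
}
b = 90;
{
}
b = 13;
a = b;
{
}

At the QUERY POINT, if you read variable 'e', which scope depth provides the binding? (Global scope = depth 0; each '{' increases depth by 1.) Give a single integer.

Step 1: enter scope (depth=1)
Step 2: declare c=12 at depth 1
Step 3: declare e=(read c)=12 at depth 1
Visible at query point: c=12 e=12

Answer: 1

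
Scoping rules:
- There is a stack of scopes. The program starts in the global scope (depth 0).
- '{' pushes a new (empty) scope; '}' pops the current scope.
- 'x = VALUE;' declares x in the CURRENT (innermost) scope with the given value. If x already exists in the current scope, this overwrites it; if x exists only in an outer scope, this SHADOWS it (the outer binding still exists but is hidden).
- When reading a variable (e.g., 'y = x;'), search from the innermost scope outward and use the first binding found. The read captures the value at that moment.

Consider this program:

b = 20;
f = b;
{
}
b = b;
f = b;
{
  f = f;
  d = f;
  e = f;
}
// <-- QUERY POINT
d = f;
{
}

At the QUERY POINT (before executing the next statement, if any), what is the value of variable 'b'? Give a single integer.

Answer: 20

Derivation:
Step 1: declare b=20 at depth 0
Step 2: declare f=(read b)=20 at depth 0
Step 3: enter scope (depth=1)
Step 4: exit scope (depth=0)
Step 5: declare b=(read b)=20 at depth 0
Step 6: declare f=(read b)=20 at depth 0
Step 7: enter scope (depth=1)
Step 8: declare f=(read f)=20 at depth 1
Step 9: declare d=(read f)=20 at depth 1
Step 10: declare e=(read f)=20 at depth 1
Step 11: exit scope (depth=0)
Visible at query point: b=20 f=20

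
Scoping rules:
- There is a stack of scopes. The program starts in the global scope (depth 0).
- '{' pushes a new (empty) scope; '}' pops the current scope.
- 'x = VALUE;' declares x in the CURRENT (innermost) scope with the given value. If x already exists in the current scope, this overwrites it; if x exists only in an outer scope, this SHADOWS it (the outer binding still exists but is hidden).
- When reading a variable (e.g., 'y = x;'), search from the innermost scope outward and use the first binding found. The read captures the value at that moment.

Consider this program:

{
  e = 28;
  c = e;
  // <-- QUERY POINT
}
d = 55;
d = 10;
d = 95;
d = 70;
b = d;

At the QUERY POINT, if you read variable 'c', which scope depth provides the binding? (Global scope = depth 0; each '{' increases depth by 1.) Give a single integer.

Answer: 1

Derivation:
Step 1: enter scope (depth=1)
Step 2: declare e=28 at depth 1
Step 3: declare c=(read e)=28 at depth 1
Visible at query point: c=28 e=28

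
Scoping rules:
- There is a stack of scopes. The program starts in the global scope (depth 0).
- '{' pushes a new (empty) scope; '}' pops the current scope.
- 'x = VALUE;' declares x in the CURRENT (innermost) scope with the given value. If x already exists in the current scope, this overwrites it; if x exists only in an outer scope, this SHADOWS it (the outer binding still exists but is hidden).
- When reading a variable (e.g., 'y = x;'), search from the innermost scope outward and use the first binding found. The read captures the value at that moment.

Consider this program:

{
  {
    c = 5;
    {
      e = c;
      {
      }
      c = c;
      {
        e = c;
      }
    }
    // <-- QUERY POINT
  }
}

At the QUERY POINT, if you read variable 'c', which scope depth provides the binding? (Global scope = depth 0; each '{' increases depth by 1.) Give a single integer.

Step 1: enter scope (depth=1)
Step 2: enter scope (depth=2)
Step 3: declare c=5 at depth 2
Step 4: enter scope (depth=3)
Step 5: declare e=(read c)=5 at depth 3
Step 6: enter scope (depth=4)
Step 7: exit scope (depth=3)
Step 8: declare c=(read c)=5 at depth 3
Step 9: enter scope (depth=4)
Step 10: declare e=(read c)=5 at depth 4
Step 11: exit scope (depth=3)
Step 12: exit scope (depth=2)
Visible at query point: c=5

Answer: 2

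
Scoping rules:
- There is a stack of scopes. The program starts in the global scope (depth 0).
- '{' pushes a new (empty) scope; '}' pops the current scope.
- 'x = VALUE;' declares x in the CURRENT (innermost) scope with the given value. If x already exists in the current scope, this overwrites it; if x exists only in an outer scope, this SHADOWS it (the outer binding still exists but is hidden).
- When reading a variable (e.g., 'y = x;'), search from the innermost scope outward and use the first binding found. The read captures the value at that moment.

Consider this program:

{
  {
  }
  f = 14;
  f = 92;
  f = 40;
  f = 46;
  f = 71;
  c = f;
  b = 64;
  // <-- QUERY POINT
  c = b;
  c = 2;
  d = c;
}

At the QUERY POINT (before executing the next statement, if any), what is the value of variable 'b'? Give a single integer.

Step 1: enter scope (depth=1)
Step 2: enter scope (depth=2)
Step 3: exit scope (depth=1)
Step 4: declare f=14 at depth 1
Step 5: declare f=92 at depth 1
Step 6: declare f=40 at depth 1
Step 7: declare f=46 at depth 1
Step 8: declare f=71 at depth 1
Step 9: declare c=(read f)=71 at depth 1
Step 10: declare b=64 at depth 1
Visible at query point: b=64 c=71 f=71

Answer: 64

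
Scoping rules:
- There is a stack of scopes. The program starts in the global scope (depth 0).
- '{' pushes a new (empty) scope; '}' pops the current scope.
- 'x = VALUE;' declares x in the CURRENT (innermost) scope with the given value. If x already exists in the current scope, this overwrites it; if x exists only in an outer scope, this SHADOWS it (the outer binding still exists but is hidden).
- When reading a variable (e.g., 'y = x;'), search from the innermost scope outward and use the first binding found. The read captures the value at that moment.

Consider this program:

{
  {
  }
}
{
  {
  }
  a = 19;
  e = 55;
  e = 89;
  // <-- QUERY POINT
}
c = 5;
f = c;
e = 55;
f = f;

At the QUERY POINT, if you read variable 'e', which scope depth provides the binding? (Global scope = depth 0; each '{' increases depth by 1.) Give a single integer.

Step 1: enter scope (depth=1)
Step 2: enter scope (depth=2)
Step 3: exit scope (depth=1)
Step 4: exit scope (depth=0)
Step 5: enter scope (depth=1)
Step 6: enter scope (depth=2)
Step 7: exit scope (depth=1)
Step 8: declare a=19 at depth 1
Step 9: declare e=55 at depth 1
Step 10: declare e=89 at depth 1
Visible at query point: a=19 e=89

Answer: 1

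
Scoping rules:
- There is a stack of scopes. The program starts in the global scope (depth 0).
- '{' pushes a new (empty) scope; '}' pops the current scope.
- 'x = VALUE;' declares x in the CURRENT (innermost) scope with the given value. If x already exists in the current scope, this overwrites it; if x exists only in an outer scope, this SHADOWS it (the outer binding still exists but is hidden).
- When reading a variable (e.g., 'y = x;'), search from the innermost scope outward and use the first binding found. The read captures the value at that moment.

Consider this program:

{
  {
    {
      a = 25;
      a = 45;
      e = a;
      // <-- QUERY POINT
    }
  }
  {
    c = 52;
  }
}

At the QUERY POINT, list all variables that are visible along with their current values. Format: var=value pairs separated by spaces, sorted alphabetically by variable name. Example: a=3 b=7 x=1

Step 1: enter scope (depth=1)
Step 2: enter scope (depth=2)
Step 3: enter scope (depth=3)
Step 4: declare a=25 at depth 3
Step 5: declare a=45 at depth 3
Step 6: declare e=(read a)=45 at depth 3
Visible at query point: a=45 e=45

Answer: a=45 e=45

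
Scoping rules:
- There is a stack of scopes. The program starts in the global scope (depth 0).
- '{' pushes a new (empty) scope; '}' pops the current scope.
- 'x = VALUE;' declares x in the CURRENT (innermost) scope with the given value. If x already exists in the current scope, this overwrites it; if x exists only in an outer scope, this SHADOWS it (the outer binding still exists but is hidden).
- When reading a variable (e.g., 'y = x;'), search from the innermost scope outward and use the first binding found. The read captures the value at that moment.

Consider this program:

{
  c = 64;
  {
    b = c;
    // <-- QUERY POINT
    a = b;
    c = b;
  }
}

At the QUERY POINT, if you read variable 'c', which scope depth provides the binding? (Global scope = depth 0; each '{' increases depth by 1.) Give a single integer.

Answer: 1

Derivation:
Step 1: enter scope (depth=1)
Step 2: declare c=64 at depth 1
Step 3: enter scope (depth=2)
Step 4: declare b=(read c)=64 at depth 2
Visible at query point: b=64 c=64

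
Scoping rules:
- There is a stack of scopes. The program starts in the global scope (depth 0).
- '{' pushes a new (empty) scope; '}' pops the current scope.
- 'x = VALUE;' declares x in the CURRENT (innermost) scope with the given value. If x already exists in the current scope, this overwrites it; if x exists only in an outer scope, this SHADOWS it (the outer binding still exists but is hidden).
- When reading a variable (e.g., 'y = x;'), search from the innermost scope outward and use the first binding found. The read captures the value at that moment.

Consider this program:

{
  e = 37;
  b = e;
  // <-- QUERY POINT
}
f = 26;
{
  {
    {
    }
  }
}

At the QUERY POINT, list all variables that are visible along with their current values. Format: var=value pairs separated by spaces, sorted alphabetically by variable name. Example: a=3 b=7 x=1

Answer: b=37 e=37

Derivation:
Step 1: enter scope (depth=1)
Step 2: declare e=37 at depth 1
Step 3: declare b=(read e)=37 at depth 1
Visible at query point: b=37 e=37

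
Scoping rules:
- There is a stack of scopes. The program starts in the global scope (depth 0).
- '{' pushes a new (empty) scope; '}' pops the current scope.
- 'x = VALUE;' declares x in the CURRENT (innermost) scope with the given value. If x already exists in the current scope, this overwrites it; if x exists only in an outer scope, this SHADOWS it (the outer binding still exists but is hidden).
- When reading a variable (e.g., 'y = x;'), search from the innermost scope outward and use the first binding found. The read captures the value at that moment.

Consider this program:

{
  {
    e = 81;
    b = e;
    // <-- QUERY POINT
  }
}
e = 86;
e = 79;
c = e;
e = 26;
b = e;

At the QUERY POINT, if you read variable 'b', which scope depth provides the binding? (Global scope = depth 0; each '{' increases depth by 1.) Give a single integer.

Step 1: enter scope (depth=1)
Step 2: enter scope (depth=2)
Step 3: declare e=81 at depth 2
Step 4: declare b=(read e)=81 at depth 2
Visible at query point: b=81 e=81

Answer: 2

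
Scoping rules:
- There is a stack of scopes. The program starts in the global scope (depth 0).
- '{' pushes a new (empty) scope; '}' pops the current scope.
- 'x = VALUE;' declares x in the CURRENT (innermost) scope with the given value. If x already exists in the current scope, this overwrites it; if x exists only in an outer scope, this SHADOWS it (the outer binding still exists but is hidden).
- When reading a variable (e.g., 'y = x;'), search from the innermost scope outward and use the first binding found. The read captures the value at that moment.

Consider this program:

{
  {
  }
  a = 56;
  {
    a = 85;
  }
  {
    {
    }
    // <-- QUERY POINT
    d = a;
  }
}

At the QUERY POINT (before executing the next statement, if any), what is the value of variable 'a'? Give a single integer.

Step 1: enter scope (depth=1)
Step 2: enter scope (depth=2)
Step 3: exit scope (depth=1)
Step 4: declare a=56 at depth 1
Step 5: enter scope (depth=2)
Step 6: declare a=85 at depth 2
Step 7: exit scope (depth=1)
Step 8: enter scope (depth=2)
Step 9: enter scope (depth=3)
Step 10: exit scope (depth=2)
Visible at query point: a=56

Answer: 56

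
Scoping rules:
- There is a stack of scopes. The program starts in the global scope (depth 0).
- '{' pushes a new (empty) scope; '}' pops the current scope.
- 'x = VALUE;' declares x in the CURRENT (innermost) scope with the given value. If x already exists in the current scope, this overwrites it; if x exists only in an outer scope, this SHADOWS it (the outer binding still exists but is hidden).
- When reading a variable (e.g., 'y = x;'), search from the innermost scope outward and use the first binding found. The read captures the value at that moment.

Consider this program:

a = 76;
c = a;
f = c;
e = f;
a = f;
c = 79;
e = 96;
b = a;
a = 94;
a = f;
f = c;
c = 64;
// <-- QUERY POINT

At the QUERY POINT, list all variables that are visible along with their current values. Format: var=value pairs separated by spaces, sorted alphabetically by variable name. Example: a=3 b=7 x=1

Step 1: declare a=76 at depth 0
Step 2: declare c=(read a)=76 at depth 0
Step 3: declare f=(read c)=76 at depth 0
Step 4: declare e=(read f)=76 at depth 0
Step 5: declare a=(read f)=76 at depth 0
Step 6: declare c=79 at depth 0
Step 7: declare e=96 at depth 0
Step 8: declare b=(read a)=76 at depth 0
Step 9: declare a=94 at depth 0
Step 10: declare a=(read f)=76 at depth 0
Step 11: declare f=(read c)=79 at depth 0
Step 12: declare c=64 at depth 0
Visible at query point: a=76 b=76 c=64 e=96 f=79

Answer: a=76 b=76 c=64 e=96 f=79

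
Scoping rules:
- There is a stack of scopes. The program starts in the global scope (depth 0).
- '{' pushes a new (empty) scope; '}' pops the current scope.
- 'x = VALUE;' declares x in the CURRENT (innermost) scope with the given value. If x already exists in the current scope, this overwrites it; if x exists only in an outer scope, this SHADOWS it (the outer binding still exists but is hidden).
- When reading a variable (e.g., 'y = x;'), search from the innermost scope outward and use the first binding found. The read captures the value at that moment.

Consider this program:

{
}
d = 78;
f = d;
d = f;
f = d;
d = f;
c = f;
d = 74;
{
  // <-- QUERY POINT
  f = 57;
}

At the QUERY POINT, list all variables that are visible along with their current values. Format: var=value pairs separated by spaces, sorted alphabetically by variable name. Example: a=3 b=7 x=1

Step 1: enter scope (depth=1)
Step 2: exit scope (depth=0)
Step 3: declare d=78 at depth 0
Step 4: declare f=(read d)=78 at depth 0
Step 5: declare d=(read f)=78 at depth 0
Step 6: declare f=(read d)=78 at depth 0
Step 7: declare d=(read f)=78 at depth 0
Step 8: declare c=(read f)=78 at depth 0
Step 9: declare d=74 at depth 0
Step 10: enter scope (depth=1)
Visible at query point: c=78 d=74 f=78

Answer: c=78 d=74 f=78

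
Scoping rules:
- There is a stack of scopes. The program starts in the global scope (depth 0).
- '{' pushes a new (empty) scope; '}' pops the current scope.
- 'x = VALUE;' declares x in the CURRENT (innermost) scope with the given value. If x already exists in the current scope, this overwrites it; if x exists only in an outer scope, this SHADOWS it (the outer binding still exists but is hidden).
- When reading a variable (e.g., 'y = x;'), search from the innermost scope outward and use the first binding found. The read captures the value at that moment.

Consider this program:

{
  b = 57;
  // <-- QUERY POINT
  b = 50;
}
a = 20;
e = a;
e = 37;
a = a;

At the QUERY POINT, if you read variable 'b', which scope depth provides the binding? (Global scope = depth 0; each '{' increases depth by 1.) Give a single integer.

Step 1: enter scope (depth=1)
Step 2: declare b=57 at depth 1
Visible at query point: b=57

Answer: 1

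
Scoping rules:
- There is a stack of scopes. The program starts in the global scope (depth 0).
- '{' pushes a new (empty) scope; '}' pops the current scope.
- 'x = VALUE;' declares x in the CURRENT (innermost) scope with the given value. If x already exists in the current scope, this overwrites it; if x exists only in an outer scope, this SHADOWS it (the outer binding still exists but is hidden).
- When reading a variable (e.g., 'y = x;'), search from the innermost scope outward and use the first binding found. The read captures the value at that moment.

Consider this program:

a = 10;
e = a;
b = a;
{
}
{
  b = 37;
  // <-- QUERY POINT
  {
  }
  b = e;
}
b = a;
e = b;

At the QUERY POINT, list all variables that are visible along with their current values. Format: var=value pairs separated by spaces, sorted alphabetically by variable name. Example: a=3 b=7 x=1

Step 1: declare a=10 at depth 0
Step 2: declare e=(read a)=10 at depth 0
Step 3: declare b=(read a)=10 at depth 0
Step 4: enter scope (depth=1)
Step 5: exit scope (depth=0)
Step 6: enter scope (depth=1)
Step 7: declare b=37 at depth 1
Visible at query point: a=10 b=37 e=10

Answer: a=10 b=37 e=10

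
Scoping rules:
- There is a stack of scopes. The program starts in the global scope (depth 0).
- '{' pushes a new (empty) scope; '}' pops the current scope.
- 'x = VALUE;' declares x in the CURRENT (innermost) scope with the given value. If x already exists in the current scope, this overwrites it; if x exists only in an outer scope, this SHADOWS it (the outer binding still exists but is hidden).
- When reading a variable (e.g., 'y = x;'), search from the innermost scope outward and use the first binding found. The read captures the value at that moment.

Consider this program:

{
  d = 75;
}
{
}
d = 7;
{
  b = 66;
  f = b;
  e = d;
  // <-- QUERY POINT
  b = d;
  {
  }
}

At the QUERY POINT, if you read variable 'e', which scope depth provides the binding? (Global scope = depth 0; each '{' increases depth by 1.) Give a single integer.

Answer: 1

Derivation:
Step 1: enter scope (depth=1)
Step 2: declare d=75 at depth 1
Step 3: exit scope (depth=0)
Step 4: enter scope (depth=1)
Step 5: exit scope (depth=0)
Step 6: declare d=7 at depth 0
Step 7: enter scope (depth=1)
Step 8: declare b=66 at depth 1
Step 9: declare f=(read b)=66 at depth 1
Step 10: declare e=(read d)=7 at depth 1
Visible at query point: b=66 d=7 e=7 f=66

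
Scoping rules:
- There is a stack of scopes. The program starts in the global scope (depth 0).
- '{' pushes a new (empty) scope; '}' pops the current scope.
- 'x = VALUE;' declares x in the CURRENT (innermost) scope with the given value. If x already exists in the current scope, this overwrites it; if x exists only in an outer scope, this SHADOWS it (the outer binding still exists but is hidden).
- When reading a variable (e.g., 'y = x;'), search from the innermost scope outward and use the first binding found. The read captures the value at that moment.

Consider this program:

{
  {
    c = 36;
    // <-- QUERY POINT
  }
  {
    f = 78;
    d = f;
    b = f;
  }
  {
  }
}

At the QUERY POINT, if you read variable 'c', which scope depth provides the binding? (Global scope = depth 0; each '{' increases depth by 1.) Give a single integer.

Step 1: enter scope (depth=1)
Step 2: enter scope (depth=2)
Step 3: declare c=36 at depth 2
Visible at query point: c=36

Answer: 2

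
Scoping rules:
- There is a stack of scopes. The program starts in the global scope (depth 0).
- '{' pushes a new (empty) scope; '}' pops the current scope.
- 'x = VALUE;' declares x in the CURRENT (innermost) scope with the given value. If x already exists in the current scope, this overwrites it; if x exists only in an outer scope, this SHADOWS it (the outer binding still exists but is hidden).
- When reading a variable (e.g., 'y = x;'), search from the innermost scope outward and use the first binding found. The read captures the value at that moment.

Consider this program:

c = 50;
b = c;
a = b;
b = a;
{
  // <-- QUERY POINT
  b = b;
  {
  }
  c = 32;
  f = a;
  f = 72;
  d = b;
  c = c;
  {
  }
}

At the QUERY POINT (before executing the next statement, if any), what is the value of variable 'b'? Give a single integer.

Answer: 50

Derivation:
Step 1: declare c=50 at depth 0
Step 2: declare b=(read c)=50 at depth 0
Step 3: declare a=(read b)=50 at depth 0
Step 4: declare b=(read a)=50 at depth 0
Step 5: enter scope (depth=1)
Visible at query point: a=50 b=50 c=50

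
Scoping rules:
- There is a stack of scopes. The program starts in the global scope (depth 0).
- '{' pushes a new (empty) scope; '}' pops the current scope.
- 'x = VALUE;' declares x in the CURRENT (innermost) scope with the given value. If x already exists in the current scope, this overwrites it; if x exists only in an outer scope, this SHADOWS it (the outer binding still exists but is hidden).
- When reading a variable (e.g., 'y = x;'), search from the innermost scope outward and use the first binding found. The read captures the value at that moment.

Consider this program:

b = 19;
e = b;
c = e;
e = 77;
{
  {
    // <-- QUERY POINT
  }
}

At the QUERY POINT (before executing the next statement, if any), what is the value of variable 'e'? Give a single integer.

Step 1: declare b=19 at depth 0
Step 2: declare e=(read b)=19 at depth 0
Step 3: declare c=(read e)=19 at depth 0
Step 4: declare e=77 at depth 0
Step 5: enter scope (depth=1)
Step 6: enter scope (depth=2)
Visible at query point: b=19 c=19 e=77

Answer: 77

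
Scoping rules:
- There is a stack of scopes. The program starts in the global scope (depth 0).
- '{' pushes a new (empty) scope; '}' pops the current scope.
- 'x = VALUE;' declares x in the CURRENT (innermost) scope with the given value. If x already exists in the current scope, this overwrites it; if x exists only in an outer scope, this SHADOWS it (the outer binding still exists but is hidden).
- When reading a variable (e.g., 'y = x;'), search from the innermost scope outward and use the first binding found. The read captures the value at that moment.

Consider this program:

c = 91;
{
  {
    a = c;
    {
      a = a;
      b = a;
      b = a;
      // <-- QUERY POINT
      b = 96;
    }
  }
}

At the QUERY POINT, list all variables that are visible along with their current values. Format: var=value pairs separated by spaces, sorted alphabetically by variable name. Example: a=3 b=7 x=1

Answer: a=91 b=91 c=91

Derivation:
Step 1: declare c=91 at depth 0
Step 2: enter scope (depth=1)
Step 3: enter scope (depth=2)
Step 4: declare a=(read c)=91 at depth 2
Step 5: enter scope (depth=3)
Step 6: declare a=(read a)=91 at depth 3
Step 7: declare b=(read a)=91 at depth 3
Step 8: declare b=(read a)=91 at depth 3
Visible at query point: a=91 b=91 c=91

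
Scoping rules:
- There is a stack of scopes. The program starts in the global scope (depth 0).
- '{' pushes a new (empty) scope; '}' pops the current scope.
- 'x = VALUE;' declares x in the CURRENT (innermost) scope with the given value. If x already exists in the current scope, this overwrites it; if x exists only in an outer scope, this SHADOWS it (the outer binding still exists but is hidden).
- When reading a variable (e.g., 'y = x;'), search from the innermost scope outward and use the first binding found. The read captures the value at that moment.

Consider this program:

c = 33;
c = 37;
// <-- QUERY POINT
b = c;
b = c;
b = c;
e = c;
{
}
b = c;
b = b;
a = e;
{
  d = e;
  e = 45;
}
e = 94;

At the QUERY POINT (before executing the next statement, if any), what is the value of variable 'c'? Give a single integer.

Step 1: declare c=33 at depth 0
Step 2: declare c=37 at depth 0
Visible at query point: c=37

Answer: 37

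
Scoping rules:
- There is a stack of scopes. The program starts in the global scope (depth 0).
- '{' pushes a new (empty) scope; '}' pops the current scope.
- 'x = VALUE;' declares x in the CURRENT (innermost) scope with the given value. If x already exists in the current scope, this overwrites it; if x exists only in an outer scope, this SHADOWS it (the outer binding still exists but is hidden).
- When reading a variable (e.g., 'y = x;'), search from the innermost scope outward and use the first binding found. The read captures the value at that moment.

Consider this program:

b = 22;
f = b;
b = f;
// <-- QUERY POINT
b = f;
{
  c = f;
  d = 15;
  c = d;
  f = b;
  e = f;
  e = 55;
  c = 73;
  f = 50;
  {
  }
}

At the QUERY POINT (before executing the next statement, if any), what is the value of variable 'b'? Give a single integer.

Step 1: declare b=22 at depth 0
Step 2: declare f=(read b)=22 at depth 0
Step 3: declare b=(read f)=22 at depth 0
Visible at query point: b=22 f=22

Answer: 22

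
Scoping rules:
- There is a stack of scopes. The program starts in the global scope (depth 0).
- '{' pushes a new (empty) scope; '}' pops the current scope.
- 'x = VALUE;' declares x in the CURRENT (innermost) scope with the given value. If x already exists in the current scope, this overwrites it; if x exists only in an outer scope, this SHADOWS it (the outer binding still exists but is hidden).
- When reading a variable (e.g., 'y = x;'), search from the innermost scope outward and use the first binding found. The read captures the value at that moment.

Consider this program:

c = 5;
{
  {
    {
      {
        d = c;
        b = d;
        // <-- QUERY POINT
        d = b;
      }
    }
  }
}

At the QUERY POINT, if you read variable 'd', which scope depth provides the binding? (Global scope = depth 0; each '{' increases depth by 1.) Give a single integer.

Answer: 4

Derivation:
Step 1: declare c=5 at depth 0
Step 2: enter scope (depth=1)
Step 3: enter scope (depth=2)
Step 4: enter scope (depth=3)
Step 5: enter scope (depth=4)
Step 6: declare d=(read c)=5 at depth 4
Step 7: declare b=(read d)=5 at depth 4
Visible at query point: b=5 c=5 d=5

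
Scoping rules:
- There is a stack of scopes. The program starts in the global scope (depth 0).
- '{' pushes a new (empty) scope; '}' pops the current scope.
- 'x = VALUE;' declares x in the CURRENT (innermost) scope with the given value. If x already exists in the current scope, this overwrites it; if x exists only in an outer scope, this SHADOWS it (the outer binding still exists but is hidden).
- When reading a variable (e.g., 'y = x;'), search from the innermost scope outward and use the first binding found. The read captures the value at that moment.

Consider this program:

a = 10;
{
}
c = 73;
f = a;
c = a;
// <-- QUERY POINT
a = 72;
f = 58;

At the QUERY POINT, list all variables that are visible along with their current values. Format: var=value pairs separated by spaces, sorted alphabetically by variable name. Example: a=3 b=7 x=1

Step 1: declare a=10 at depth 0
Step 2: enter scope (depth=1)
Step 3: exit scope (depth=0)
Step 4: declare c=73 at depth 0
Step 5: declare f=(read a)=10 at depth 0
Step 6: declare c=(read a)=10 at depth 0
Visible at query point: a=10 c=10 f=10

Answer: a=10 c=10 f=10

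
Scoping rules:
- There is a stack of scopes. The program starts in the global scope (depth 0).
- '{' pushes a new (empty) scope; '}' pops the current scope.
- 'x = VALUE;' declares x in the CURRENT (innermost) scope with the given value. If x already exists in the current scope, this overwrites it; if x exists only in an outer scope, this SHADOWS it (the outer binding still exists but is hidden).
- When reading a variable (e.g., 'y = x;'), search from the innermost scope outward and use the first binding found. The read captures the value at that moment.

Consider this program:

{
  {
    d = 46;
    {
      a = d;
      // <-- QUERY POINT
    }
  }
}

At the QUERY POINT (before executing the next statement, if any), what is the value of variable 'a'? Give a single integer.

Step 1: enter scope (depth=1)
Step 2: enter scope (depth=2)
Step 3: declare d=46 at depth 2
Step 4: enter scope (depth=3)
Step 5: declare a=(read d)=46 at depth 3
Visible at query point: a=46 d=46

Answer: 46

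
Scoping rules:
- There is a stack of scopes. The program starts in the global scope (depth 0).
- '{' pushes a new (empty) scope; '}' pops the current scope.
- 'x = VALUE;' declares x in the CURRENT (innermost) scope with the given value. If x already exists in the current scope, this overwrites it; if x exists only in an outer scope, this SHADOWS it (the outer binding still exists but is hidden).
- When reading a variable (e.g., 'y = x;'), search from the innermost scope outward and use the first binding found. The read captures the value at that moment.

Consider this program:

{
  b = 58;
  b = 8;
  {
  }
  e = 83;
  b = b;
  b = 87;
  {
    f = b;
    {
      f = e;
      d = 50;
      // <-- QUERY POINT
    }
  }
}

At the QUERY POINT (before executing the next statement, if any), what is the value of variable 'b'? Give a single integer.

Answer: 87

Derivation:
Step 1: enter scope (depth=1)
Step 2: declare b=58 at depth 1
Step 3: declare b=8 at depth 1
Step 4: enter scope (depth=2)
Step 5: exit scope (depth=1)
Step 6: declare e=83 at depth 1
Step 7: declare b=(read b)=8 at depth 1
Step 8: declare b=87 at depth 1
Step 9: enter scope (depth=2)
Step 10: declare f=(read b)=87 at depth 2
Step 11: enter scope (depth=3)
Step 12: declare f=(read e)=83 at depth 3
Step 13: declare d=50 at depth 3
Visible at query point: b=87 d=50 e=83 f=83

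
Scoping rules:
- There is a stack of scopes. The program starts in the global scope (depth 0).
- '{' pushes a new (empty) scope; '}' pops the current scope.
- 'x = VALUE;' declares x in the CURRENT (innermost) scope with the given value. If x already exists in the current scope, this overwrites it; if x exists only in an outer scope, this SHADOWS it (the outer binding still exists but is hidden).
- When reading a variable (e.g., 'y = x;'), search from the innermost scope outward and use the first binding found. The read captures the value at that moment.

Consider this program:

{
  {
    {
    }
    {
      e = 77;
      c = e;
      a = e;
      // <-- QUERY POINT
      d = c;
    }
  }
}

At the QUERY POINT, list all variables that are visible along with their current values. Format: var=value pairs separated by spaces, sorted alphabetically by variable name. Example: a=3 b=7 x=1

Answer: a=77 c=77 e=77

Derivation:
Step 1: enter scope (depth=1)
Step 2: enter scope (depth=2)
Step 3: enter scope (depth=3)
Step 4: exit scope (depth=2)
Step 5: enter scope (depth=3)
Step 6: declare e=77 at depth 3
Step 7: declare c=(read e)=77 at depth 3
Step 8: declare a=(read e)=77 at depth 3
Visible at query point: a=77 c=77 e=77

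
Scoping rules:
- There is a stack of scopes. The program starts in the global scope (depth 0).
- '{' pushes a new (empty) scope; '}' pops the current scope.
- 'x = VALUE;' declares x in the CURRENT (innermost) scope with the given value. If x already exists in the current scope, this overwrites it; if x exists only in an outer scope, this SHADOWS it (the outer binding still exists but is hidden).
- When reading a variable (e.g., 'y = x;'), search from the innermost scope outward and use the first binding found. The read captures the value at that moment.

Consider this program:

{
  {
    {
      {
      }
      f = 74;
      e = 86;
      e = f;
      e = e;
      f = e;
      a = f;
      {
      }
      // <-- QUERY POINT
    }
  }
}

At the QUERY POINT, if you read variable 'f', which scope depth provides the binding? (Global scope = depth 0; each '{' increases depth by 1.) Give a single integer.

Step 1: enter scope (depth=1)
Step 2: enter scope (depth=2)
Step 3: enter scope (depth=3)
Step 4: enter scope (depth=4)
Step 5: exit scope (depth=3)
Step 6: declare f=74 at depth 3
Step 7: declare e=86 at depth 3
Step 8: declare e=(read f)=74 at depth 3
Step 9: declare e=(read e)=74 at depth 3
Step 10: declare f=(read e)=74 at depth 3
Step 11: declare a=(read f)=74 at depth 3
Step 12: enter scope (depth=4)
Step 13: exit scope (depth=3)
Visible at query point: a=74 e=74 f=74

Answer: 3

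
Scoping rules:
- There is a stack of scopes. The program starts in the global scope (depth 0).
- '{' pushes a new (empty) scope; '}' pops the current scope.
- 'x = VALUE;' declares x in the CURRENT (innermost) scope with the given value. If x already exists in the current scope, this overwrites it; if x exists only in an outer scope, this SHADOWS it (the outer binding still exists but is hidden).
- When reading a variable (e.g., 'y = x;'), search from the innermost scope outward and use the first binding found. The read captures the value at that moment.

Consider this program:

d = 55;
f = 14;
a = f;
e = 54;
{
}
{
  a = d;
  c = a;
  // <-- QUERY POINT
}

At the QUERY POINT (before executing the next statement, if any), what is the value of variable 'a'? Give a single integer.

Answer: 55

Derivation:
Step 1: declare d=55 at depth 0
Step 2: declare f=14 at depth 0
Step 3: declare a=(read f)=14 at depth 0
Step 4: declare e=54 at depth 0
Step 5: enter scope (depth=1)
Step 6: exit scope (depth=0)
Step 7: enter scope (depth=1)
Step 8: declare a=(read d)=55 at depth 1
Step 9: declare c=(read a)=55 at depth 1
Visible at query point: a=55 c=55 d=55 e=54 f=14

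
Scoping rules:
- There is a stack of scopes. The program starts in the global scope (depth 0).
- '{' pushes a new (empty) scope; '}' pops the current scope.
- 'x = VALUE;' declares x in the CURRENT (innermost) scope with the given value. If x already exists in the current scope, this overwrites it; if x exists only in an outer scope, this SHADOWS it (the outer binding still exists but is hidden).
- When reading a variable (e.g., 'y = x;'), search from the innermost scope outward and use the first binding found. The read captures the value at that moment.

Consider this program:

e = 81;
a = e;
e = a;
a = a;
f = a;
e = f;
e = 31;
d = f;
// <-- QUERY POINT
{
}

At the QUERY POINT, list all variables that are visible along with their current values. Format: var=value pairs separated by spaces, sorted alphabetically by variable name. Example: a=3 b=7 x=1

Step 1: declare e=81 at depth 0
Step 2: declare a=(read e)=81 at depth 0
Step 3: declare e=(read a)=81 at depth 0
Step 4: declare a=(read a)=81 at depth 0
Step 5: declare f=(read a)=81 at depth 0
Step 6: declare e=(read f)=81 at depth 0
Step 7: declare e=31 at depth 0
Step 8: declare d=(read f)=81 at depth 0
Visible at query point: a=81 d=81 e=31 f=81

Answer: a=81 d=81 e=31 f=81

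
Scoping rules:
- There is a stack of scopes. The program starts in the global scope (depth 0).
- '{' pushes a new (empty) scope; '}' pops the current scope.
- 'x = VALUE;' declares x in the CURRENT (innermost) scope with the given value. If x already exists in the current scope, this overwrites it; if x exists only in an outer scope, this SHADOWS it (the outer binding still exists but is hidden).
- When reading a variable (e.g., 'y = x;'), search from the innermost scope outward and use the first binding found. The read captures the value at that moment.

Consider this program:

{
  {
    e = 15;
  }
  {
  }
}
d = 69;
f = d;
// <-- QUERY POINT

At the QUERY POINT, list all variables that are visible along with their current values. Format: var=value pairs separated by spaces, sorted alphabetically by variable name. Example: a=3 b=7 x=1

Answer: d=69 f=69

Derivation:
Step 1: enter scope (depth=1)
Step 2: enter scope (depth=2)
Step 3: declare e=15 at depth 2
Step 4: exit scope (depth=1)
Step 5: enter scope (depth=2)
Step 6: exit scope (depth=1)
Step 7: exit scope (depth=0)
Step 8: declare d=69 at depth 0
Step 9: declare f=(read d)=69 at depth 0
Visible at query point: d=69 f=69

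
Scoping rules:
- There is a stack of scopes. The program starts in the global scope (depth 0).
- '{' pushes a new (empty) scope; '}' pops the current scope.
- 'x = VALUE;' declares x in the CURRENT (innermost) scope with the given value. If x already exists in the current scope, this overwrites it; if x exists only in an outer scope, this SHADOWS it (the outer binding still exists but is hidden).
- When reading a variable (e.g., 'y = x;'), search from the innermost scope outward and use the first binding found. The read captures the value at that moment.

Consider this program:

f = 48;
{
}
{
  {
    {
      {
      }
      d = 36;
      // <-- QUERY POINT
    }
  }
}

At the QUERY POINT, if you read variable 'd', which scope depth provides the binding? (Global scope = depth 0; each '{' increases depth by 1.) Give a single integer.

Answer: 3

Derivation:
Step 1: declare f=48 at depth 0
Step 2: enter scope (depth=1)
Step 3: exit scope (depth=0)
Step 4: enter scope (depth=1)
Step 5: enter scope (depth=2)
Step 6: enter scope (depth=3)
Step 7: enter scope (depth=4)
Step 8: exit scope (depth=3)
Step 9: declare d=36 at depth 3
Visible at query point: d=36 f=48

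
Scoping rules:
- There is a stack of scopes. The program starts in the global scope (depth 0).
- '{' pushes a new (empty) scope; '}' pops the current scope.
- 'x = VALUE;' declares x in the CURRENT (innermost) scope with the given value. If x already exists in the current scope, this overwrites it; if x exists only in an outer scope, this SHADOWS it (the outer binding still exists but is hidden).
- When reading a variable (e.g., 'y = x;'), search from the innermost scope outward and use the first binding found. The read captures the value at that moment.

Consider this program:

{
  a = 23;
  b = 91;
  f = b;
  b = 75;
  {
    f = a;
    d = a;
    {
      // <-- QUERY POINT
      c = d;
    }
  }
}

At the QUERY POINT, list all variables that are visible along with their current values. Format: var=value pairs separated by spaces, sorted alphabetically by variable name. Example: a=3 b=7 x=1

Answer: a=23 b=75 d=23 f=23

Derivation:
Step 1: enter scope (depth=1)
Step 2: declare a=23 at depth 1
Step 3: declare b=91 at depth 1
Step 4: declare f=(read b)=91 at depth 1
Step 5: declare b=75 at depth 1
Step 6: enter scope (depth=2)
Step 7: declare f=(read a)=23 at depth 2
Step 8: declare d=(read a)=23 at depth 2
Step 9: enter scope (depth=3)
Visible at query point: a=23 b=75 d=23 f=23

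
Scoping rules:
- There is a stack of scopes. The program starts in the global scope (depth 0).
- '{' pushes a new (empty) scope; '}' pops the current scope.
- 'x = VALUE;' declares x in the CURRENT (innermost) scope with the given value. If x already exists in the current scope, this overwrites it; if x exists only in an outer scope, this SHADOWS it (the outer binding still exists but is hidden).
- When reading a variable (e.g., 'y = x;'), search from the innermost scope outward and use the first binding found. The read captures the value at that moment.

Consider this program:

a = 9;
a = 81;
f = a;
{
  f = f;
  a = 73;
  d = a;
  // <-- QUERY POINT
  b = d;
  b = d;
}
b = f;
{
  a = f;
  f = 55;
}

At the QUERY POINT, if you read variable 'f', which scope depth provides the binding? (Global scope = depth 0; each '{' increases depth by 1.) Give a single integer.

Step 1: declare a=9 at depth 0
Step 2: declare a=81 at depth 0
Step 3: declare f=(read a)=81 at depth 0
Step 4: enter scope (depth=1)
Step 5: declare f=(read f)=81 at depth 1
Step 6: declare a=73 at depth 1
Step 7: declare d=(read a)=73 at depth 1
Visible at query point: a=73 d=73 f=81

Answer: 1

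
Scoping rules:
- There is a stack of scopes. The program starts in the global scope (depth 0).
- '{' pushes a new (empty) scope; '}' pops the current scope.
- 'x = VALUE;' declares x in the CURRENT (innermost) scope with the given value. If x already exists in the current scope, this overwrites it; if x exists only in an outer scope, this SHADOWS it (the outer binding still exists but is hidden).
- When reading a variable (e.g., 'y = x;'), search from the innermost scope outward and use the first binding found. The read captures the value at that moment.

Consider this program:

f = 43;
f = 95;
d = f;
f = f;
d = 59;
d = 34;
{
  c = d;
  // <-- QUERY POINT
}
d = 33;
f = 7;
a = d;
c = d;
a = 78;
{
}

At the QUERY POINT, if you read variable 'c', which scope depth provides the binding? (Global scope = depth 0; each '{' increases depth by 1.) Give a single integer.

Step 1: declare f=43 at depth 0
Step 2: declare f=95 at depth 0
Step 3: declare d=(read f)=95 at depth 0
Step 4: declare f=(read f)=95 at depth 0
Step 5: declare d=59 at depth 0
Step 6: declare d=34 at depth 0
Step 7: enter scope (depth=1)
Step 8: declare c=(read d)=34 at depth 1
Visible at query point: c=34 d=34 f=95

Answer: 1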